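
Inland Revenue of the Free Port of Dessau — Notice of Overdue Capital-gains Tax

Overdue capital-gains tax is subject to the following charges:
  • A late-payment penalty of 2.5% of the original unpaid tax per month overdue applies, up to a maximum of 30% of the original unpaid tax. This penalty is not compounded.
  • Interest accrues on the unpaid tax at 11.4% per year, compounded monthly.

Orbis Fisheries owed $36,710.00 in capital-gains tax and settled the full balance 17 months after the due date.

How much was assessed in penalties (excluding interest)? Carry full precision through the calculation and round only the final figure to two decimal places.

Penalty (uncapped): 17 × 2.5% × $36,710.00 = $15,601.75; cap = 30% × $36,710.00 = $11,013.00 → penalty = $11,013.00

$11,013.00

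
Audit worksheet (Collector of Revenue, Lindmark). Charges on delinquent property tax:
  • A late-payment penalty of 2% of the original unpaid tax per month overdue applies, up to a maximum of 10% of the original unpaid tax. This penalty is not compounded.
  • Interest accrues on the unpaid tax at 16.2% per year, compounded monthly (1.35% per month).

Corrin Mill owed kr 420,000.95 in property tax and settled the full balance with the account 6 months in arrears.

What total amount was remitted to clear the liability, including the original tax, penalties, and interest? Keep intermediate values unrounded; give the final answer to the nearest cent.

kr 497,190.18

Penalty (uncapped): 6 × 2% × kr 420,000.95 = kr 50,400.11…; cap = 10% × kr 420,000.95 = kr 42,000.10… → penalty = kr 42,000.10…
Interest: kr 420,000.95 × ((1 + 0.0135)^6 − 1) = kr 420,000.95 × 0.0837835… = kr 35,189.1321…
Total = kr 420,000.95 + kr 42,000.0950 + kr 35,189.1321… = kr 497,190.18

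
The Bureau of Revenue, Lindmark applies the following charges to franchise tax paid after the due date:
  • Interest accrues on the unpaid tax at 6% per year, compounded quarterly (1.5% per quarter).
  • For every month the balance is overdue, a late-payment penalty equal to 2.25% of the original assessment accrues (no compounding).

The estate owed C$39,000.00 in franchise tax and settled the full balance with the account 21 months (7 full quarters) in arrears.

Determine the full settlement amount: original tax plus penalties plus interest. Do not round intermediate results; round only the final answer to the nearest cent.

C$61,711.45

Late-payment penalty: 21 × 2.25% × C$39,000.00 = C$18,427.50
Interest: C$39,000.00 × ((1 + 0.015)^7 − 1) = C$39,000.00 × 0.1098449… = C$4,283.9516…
Total = C$39,000.00 + C$18,427.5000 + C$4,283.9516… = C$61,711.45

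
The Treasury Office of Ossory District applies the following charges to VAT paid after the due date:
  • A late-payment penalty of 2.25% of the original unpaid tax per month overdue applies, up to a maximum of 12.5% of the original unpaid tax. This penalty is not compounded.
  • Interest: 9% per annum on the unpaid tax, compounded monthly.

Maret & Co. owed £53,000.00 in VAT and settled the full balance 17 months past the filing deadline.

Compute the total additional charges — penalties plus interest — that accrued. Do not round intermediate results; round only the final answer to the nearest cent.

Penalty (uncapped): 17 × 2.25% × £53,000.00 = £20,272.50; cap = 12.5% × £53,000.00 = £6,625.00 → penalty = £6,625.00
Interest (9%/yr ÷ 12 = 0.75%/month): £53,000.00 × ((1 + 0.0075)^17 − 1) = £7,178.5614…
Penalties + interest = £6,625.0000 + £7,178.5614… = £13,803.56

£13,803.56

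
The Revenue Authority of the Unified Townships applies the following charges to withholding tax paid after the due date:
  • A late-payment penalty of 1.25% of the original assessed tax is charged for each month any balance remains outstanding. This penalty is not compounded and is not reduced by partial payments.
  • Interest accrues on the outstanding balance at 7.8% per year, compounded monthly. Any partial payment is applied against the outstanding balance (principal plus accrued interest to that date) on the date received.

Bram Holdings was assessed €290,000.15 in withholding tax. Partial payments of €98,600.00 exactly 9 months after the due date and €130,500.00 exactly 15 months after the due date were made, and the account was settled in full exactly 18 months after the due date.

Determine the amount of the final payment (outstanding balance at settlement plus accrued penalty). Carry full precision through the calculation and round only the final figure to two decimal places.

Monthly rate = 7.8% ÷ 12 = 0.65%
Balance at month 9: €290,000.1500 × (1 + 0.0065)^9 = €307,413.0045…
After €98,600.00 payment: €307,413.0045… − €98,600.00 = €208,813.0045…
Balance at month 15: €208,813.0045… × (1 + 0.0065)^6 = €217,090.1995…
After €130,500.00 payment: €217,090.1995… − €130,500.00 = €86,590.1995…
Balance at month 18: €86,590.1995… × (1 + 0.0065)^3 = €88,289.7074…
Penalty: 18 × 1.25% × €290,000.15 = €65,250.03…
Final settlement = outstanding balance + penalty = €88,289.7074… + €65,250.03… = €153,539.74

€153,539.74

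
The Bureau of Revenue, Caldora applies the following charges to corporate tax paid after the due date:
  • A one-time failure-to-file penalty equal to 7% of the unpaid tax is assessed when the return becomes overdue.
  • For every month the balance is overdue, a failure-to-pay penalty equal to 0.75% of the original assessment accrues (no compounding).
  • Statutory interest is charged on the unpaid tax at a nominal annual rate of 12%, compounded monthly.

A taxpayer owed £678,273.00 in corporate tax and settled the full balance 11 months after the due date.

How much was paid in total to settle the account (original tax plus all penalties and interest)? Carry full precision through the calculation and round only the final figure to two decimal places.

£860,164.35

Failure-to-file penalty: 7% × £678,273.00 = £47,479.11
Failure-to-pay penalty: 11 × 0.75% × £678,273.00 = £55,957.52…
Interest (12%/yr ÷ 12 = 1%/month): £678,273.00 × ((1 + 0.01)^11 − 1) = £78,454.7165…
Total = £678,273.00 + £103,436.6325 + £78,454.7165… = £860,164.35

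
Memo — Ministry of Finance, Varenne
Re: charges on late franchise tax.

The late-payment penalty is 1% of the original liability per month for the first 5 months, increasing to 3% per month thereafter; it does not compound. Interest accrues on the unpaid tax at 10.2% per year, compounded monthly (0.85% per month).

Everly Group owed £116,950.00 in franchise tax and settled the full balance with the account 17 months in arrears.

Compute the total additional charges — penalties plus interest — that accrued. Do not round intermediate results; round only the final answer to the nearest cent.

Penalty, months 1–5: 5 × 1% × £116,950.00 = £5,847.50
Penalty, months 6–17: 12 × 3% × £116,950.00 = £42,102.00
Interest: £116,950.00 × ((1 + 0.0085)^17 − 1) = £116,950.00 × 0.1547563… = £18,098.7502…
Penalties + interest = £47,949.5000 + £18,098.7502… = £66,048.25

£66,048.25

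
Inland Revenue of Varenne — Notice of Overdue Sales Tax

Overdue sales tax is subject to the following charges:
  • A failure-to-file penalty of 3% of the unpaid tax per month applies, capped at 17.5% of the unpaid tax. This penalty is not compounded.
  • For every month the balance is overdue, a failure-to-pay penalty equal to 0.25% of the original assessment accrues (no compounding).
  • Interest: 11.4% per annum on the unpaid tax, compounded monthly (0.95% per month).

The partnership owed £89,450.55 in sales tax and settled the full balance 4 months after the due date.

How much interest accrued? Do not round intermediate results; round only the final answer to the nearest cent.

Interest: £89,450.55 × ((1 + 0.0095)^4 − 1) = £89,450.55 × 0.0385449… = £3,447.8659…

£3,447.87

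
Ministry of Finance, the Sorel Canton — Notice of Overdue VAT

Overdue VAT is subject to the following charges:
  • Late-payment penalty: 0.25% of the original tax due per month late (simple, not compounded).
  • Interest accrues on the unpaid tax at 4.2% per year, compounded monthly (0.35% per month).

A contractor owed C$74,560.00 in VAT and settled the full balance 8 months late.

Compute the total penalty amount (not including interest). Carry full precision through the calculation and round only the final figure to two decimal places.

Late-payment penalty = 0.25% × C$74,560.00 × 8 mo = C$1,491.20

C$1,491.20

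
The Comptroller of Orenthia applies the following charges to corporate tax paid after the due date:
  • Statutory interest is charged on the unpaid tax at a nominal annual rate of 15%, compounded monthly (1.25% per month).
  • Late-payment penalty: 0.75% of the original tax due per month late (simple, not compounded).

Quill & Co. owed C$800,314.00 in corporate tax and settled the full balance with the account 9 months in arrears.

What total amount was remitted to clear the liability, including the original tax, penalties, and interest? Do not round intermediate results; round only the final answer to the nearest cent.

C$949,006.08

Late-payment penalty: 9 × 0.75% × C$800,314.00 = C$54,021.20…
Interest: C$800,314.00 × ((1 + 0.0125)^9 − 1) = C$800,314.00 × 0.1182922… = C$94,670.8857…
Total = C$800,314.00 + C$54,021.1950 + C$94,670.8857… = C$949,006.08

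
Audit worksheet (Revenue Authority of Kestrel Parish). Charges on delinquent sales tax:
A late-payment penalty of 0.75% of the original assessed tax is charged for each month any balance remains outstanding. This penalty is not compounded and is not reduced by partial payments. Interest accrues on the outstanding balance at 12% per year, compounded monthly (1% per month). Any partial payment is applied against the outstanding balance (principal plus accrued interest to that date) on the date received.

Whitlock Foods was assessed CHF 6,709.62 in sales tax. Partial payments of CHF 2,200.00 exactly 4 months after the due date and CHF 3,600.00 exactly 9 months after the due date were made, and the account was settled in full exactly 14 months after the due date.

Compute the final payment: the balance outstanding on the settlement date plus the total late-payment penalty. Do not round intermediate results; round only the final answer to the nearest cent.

CHF 2,203.24

Balance at month 4: CHF 6,709.6200 × (1 + 0.01)^4 = CHF 6,982.0575…
After CHF 2,200.00 payment: CHF 6,982.0575… − CHF 2,200.00 = CHF 4,782.0575…
Balance at month 9: CHF 4,782.0575… × (1 + 0.01)^5 = CHF 5,025.9905…
After CHF 3,600.00 payment: CHF 5,025.9905… − CHF 3,600.00 = CHF 1,425.9905…
Balance at month 14: CHF 1,425.9905… × (1 + 0.01)^5 = CHF 1,498.7303…
Penalty: 14 × 0.75% × CHF 6,709.62 = CHF 704.51…
Final settlement = outstanding balance + penalty = CHF 1,498.7303… + CHF 704.51… = CHF 2,203.24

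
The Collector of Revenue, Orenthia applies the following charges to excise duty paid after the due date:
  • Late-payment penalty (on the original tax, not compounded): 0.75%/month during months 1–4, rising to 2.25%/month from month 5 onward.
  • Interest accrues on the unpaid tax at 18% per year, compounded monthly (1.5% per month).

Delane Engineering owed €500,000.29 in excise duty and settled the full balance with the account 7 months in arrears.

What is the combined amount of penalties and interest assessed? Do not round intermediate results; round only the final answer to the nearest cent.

€103,672.52

Penalty, months 1–4: 4 × 0.75% × €500,000.29 = €15,000.01…
Penalty, months 5–7: 3 × 2.25% × €500,000.29 = €33,750.02…
Interest: €500,000.29 × ((1 + 0.015)^7 − 1) = €500,000.29 × 0.1098449… = €54,922.4883…
Penalties + interest = €48,750.0283… + €54,922.4883… = €103,672.52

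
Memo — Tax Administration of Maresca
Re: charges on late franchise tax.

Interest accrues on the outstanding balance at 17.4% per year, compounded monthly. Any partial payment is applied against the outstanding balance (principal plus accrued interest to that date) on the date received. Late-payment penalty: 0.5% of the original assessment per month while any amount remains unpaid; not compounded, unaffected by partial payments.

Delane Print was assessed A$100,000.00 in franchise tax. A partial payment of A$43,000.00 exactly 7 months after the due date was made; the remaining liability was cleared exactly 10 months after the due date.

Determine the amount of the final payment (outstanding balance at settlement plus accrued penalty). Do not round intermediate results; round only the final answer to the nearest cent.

A$75,585.90

Monthly rate = 17.4% ÷ 12 = 1.45%
Balance at month 7: A$100,000.0000 × (1 + 0.0145)^7 = A$110,602.3513…
After A$43,000.00 payment: A$110,602.3513… − A$43,000.00 = A$67,602.3513…
Balance at month 10: A$67,602.3513… × (1 + 0.0145)^3 = A$70,585.8998…
Penalty: 10 × 0.5% × A$100,000.00 = A$5,000.00
Final settlement = outstanding balance + penalty = A$70,585.8998… + A$5,000.00 = A$75,585.90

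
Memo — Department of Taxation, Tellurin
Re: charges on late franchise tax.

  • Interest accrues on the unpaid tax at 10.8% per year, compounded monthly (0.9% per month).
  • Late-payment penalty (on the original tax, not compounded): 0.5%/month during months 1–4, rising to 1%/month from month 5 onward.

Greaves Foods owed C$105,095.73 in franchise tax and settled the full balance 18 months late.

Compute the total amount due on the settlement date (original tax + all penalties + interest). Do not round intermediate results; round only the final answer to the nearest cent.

C$140,303.69

Penalty, months 1–4: 4 × 0.5% × C$105,095.73 = C$2,101.91…
Penalty, months 5–18: 14 × 1% × C$105,095.73 = C$14,713.40…
Interest: C$105,095.73 × ((1 + 0.009)^18 − 1) = C$105,095.73 × 0.1750085… = C$18,392.6415…
Total = C$105,095.73 + C$16,815.3168 + C$18,392.6415… = C$140,303.69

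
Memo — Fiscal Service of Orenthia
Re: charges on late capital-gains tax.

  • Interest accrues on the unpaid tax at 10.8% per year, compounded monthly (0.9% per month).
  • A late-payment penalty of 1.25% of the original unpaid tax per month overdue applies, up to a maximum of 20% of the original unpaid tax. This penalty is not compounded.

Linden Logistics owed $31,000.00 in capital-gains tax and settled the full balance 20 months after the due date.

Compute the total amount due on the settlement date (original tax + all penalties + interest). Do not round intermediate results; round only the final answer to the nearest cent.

Penalty (uncapped): 20 × 1.25% × $31,000.00 = $7,750.00; cap = 20% × $31,000.00 = $6,200.00 → penalty = $6,200.00
Interest: $31,000.00 × ((1 + 0.009)^20 − 1) = $31,000.00 × 0.1962538… = $6,083.8673…
Total = $31,000.00 + $6,200.0000 + $6,083.8673… = $43,283.87

$43,283.87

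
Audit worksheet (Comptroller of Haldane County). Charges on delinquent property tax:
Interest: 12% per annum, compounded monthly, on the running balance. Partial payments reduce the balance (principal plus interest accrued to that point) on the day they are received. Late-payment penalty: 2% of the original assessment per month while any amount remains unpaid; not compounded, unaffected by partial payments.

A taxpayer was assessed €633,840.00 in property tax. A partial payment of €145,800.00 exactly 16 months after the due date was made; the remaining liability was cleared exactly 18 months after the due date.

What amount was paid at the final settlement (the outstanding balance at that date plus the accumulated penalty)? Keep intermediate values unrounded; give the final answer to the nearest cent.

Monthly rate = 12% ÷ 12 = 1%
Balance at month 16: €633,840.0000 × (1 + 0.01)^16 = €743,227.2483…
After €145,800.00 payment: €743,227.2483… − €145,800.00 = €597,427.2483…
Balance at month 18: €597,427.2483… × (1 + 0.01)^2 = €609,435.5360…
Penalty: 18 × 2% × €633,840.00 = €228,182.40
Final settlement = outstanding balance + penalty = €609,435.5360… + €228,182.40 = €837,617.94

€837,617.94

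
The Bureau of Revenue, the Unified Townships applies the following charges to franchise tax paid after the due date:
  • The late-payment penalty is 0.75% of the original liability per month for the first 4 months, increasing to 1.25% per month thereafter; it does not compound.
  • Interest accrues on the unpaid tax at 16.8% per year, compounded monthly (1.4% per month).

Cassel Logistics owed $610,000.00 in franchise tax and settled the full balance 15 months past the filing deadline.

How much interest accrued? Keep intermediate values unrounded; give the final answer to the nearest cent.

$141,448.39

Interest: $610,000.00 × ((1 + 0.014)^15 − 1) = $610,000.00 × 0.2318826… = $141,448.3929…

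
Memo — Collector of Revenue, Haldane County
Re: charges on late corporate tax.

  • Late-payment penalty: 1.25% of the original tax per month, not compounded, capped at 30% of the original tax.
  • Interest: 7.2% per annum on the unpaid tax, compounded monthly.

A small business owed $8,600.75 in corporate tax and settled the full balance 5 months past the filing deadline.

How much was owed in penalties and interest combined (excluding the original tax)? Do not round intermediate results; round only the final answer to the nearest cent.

$798.68

Penalty: 5 × 1.25% × $8,600.75 = $537.55… (below the 30% cap of $2,580.23…)
Interest (7.2%/yr ÷ 12 = 0.6%/month): $8,600.75 × ((1 + 0.006)^5 − 1) = $261.1374…
Penalties + interest = $537.5469… + $261.1374… = $798.68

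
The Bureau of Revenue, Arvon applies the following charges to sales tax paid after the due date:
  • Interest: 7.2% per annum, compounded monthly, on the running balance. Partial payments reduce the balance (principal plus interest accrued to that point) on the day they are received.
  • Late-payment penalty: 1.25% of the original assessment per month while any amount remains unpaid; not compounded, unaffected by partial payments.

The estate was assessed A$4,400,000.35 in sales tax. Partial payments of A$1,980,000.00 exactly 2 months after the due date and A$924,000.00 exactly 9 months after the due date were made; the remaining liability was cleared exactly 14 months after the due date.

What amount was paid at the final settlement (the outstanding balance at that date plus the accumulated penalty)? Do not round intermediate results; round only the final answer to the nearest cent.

Monthly rate = 7.2% ÷ 12 = 0.6%
Balance at month 2: A$4,400,000.3500 × (1 + 0.006)^2 = A$4,452,958.7542…
After A$1,980,000.00 payment: A$4,452,958.7542… − A$1,980,000.00 = A$2,472,958.7542…
Balance at month 9: A$2,472,958.7542… × (1 + 0.006)^7 = A$2,578,711.3869…
After A$924,000.00 payment: A$2,578,711.3869… − A$924,000.00 = A$1,654,711.3869…
Balance at month 14: A$1,654,711.3869… × (1 + 0.006)^5 = A$1,704,952.0095…
Penalty: 14 × 1.25% × A$4,400,000.35 = A$770,000.06…
Final settlement = outstanding balance + penalty = A$1,704,952.0095… + A$770,000.06… = A$2,474,952.07

A$2,474,952.07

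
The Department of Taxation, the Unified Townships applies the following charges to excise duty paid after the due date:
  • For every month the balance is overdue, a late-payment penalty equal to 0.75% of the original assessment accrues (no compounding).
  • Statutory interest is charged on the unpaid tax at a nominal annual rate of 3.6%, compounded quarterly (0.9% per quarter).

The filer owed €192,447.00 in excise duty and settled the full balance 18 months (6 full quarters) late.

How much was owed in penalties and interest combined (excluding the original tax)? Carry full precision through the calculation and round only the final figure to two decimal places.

Late-payment penalty = 0.75% × €192,447.00 × 18 mo = €25,980.35…
Interest: €192,447.00 × ((1 + 0.009)^6 − 1) = €192,447.00 × 0.0552297… = €10,628.7860…
Penalties + interest = €25,980.3450 + €10,628.7860… = €36,609.13

€36,609.13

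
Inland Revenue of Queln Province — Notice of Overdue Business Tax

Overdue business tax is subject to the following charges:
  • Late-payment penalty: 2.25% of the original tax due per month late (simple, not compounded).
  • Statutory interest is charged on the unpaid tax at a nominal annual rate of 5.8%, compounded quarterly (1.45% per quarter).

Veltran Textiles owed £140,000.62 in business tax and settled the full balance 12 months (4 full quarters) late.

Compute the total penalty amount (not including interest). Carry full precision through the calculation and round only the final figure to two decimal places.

Late-payment penalty: 12 × 2.25% × £140,000.62 = £37,800.17…

£37,800.17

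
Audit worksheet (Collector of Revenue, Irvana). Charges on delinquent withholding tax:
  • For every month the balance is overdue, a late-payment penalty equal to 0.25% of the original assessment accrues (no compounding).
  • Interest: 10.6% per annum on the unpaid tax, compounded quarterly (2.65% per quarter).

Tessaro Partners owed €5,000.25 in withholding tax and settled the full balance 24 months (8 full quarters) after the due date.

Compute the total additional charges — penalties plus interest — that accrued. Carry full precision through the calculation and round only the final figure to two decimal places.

Late-payment penalty: 24 × 0.25% × €5,000.25 = €300.02…
Interest: €5,000.25 × ((1 + 0.0265)^8 − 1) = €5,000.25 × 0.2327404… = €1,163.7602…
Penalties + interest = €300.0150 + €1,163.7602… = €1,463.78

€1,463.78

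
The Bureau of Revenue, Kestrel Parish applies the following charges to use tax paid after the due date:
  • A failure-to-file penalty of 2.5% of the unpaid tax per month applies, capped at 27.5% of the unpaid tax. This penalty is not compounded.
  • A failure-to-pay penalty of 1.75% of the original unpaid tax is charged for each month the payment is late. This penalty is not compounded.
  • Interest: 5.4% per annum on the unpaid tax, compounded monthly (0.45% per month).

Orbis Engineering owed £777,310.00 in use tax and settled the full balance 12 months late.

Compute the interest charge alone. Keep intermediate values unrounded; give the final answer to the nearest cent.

£43,029.36

Interest: £777,310.00 × ((1 + 0.0045)^12 − 1) = £777,310.00 × 0.0553568… = £43,029.3569…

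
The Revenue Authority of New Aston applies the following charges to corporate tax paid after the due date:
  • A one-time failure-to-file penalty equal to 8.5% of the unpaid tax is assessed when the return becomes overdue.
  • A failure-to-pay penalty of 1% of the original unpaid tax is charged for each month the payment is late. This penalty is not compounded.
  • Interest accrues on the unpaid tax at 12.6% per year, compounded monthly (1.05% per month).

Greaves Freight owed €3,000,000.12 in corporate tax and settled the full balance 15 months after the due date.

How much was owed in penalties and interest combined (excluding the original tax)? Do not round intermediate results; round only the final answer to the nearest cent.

€1,213,859.90

Failure-to-file penalty: 8.5% × €3,000,000.12 = €255,000.01…
Failure-to-pay penalty: 15 × 1% × €3,000,000.12 = €450,000.02…
Interest: €3,000,000.12 × ((1 + 0.0105)^15 − 1) = €3,000,000.12 × 0.1696200… = €508,859.8737…
Penalties + interest = €705,000.0282 + €508,859.8737… = €1,213,859.90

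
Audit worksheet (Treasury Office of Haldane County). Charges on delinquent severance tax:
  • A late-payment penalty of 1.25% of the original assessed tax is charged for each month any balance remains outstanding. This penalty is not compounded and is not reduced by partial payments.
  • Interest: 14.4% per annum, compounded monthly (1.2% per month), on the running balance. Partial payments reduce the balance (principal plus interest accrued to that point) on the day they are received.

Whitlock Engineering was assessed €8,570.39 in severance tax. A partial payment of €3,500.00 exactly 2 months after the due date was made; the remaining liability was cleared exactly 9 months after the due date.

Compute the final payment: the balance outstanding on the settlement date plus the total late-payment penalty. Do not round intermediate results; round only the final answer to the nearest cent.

Balance at month 2: €8,570.3900 × (1 + 0.012)^2 = €8,777.3135…
After €3,500.00 payment: €8,777.3135… − €3,500.00 = €5,277.3135…
Balance at month 9: €5,277.3135… × (1 + 0.012)^7 = €5,736.8895…
Penalty: 9 × 1.25% × €8,570.39 = €964.17…
Final settlement = outstanding balance + penalty = €5,736.8895… + €964.17… = €6,701.06

€6,701.06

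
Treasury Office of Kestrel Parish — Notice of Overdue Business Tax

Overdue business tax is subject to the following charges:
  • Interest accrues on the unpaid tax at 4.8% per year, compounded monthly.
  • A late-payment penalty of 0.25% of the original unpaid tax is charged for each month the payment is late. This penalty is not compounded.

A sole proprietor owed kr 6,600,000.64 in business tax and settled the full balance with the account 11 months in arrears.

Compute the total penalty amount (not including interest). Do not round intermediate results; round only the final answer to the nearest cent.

kr 181,500.02

Late-payment penalty = 0.25% × kr 6,600,000.64 × 11 mo = kr 181,500.02…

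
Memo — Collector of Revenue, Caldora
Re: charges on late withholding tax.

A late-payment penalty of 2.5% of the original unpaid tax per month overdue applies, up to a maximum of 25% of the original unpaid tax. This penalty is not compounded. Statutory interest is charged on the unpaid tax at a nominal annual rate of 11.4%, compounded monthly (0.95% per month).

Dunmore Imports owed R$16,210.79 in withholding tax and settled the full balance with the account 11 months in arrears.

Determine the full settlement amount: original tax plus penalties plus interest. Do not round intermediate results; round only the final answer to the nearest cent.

Penalty (uncapped): 11 × 2.5% × R$16,210.79 = R$4,457.97…; cap = 25% × R$16,210.79 = R$4,052.70… → penalty = R$4,052.70…
Interest: R$16,210.79 × ((1 + 0.0095)^11 − 1) = R$16,210.79 × 0.1096079… = R$1,776.8313…
Total = R$16,210.79 + R$4,052.6975 + R$1,776.8313… = R$22,040.32

R$22,040.32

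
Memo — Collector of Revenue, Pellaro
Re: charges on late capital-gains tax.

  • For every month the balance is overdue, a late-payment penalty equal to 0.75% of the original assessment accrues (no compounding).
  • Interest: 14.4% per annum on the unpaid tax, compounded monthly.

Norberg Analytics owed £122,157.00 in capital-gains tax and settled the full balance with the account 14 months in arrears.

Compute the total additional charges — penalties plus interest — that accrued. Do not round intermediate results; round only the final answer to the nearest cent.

£35,029.04

Late-payment penalty = 0.75% × £122,157.00 × 14 mo = £12,826.49…
Interest (14.4%/yr ÷ 12 = 1.2%/month): £122,157.00 × ((1 + 0.012)^14 − 1) = £22,202.5546…
Penalties + interest = £12,826.4850 + £22,202.5546… = £35,029.04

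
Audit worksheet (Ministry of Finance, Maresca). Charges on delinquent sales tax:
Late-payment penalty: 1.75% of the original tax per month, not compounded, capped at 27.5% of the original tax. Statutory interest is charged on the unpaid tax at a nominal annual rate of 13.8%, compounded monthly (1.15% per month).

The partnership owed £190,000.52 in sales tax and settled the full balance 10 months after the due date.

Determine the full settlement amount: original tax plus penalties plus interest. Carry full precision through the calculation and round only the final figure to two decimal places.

Penalty: 10 × 1.75% × £190,000.52 = £33,250.09… (below the 27.5% cap of £52,250.14…)
Interest: £190,000.52 × ((1 + 0.0115)^10 − 1) = £190,000.52 × 0.1211375… = £23,016.1840…
Total = £190,000.52 + £33,250.0910 + £23,016.1840… = £246,266.80

£246,266.80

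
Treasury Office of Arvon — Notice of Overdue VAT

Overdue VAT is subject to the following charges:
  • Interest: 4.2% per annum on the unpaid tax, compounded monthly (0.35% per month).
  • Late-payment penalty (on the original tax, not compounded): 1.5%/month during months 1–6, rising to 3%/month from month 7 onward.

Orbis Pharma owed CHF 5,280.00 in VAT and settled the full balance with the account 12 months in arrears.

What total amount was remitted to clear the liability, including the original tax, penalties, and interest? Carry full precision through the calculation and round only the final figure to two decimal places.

Penalty, months 1–6: 6 × 1.5% × CHF 5,280.00 = CHF 475.20
Penalty, months 7–12: 6 × 3% × CHF 5,280.00 = CHF 950.40
Interest: CHF 5,280.00 × ((1 + 0.0035)^12 − 1) = CHF 5,280.00 × 0.0428180… = CHF 226.0791…
Total = CHF 5,280.00 + CHF 1,425.6000 + CHF 226.0791… = CHF 6,931.68

CHF 6,931.68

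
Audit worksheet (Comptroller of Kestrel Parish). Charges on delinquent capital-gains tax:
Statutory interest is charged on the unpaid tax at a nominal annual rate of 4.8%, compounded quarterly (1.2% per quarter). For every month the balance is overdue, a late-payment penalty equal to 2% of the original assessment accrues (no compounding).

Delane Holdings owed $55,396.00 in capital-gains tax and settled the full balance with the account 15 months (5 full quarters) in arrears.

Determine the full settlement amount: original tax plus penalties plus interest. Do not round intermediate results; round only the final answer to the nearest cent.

$75,419.29

Late-payment penalty = 2% × $55,396.00 × 15 mo = $16,618.80
Interest: $55,396.00 × ((1 + 0.012)^5 − 1) = $55,396.00 × 0.0614574… = $3,404.4932…
Total = $55,396.00 + $16,618.8000 + $3,404.4932… = $75,419.29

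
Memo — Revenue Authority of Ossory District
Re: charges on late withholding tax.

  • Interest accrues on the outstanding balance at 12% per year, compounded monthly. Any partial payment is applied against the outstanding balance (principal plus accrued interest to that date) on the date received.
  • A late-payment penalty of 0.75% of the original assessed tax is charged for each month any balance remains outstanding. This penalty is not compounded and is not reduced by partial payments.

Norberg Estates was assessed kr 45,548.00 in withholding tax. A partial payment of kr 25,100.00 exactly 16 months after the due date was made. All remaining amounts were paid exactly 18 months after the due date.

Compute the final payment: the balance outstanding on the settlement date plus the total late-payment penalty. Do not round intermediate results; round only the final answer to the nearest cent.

Monthly rate = 12% ÷ 12 = 1%
Balance at month 16: kr 45,548.0000 × (1 + 0.01)^16 = kr 53,408.6121…
After kr 25,100.00 payment: kr 53,408.6121… − kr 25,100.00 = kr 28,308.6121…
Balance at month 18: kr 28,308.6121… × (1 + 0.01)^2 = kr 28,877.6152…
Penalty: 18 × 0.75% × kr 45,548.00 = kr 6,148.98
Final settlement = outstanding balance + penalty = kr 28,877.6152… + kr 6,148.98 = kr 35,026.60

kr 35,026.60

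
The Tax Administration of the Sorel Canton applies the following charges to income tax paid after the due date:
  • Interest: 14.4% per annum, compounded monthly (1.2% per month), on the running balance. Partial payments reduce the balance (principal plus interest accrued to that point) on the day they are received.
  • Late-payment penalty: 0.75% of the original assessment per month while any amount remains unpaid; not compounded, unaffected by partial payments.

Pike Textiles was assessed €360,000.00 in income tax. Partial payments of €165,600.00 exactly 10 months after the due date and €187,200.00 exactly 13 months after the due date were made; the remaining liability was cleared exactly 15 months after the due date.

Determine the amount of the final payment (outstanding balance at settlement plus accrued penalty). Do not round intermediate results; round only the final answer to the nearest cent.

Balance at month 10: €360,000.0000 × (1 + 0.012)^10 = €405,609.0400…
After €165,600.00 payment: €405,609.0400… − €165,600.00 = €240,009.0400…
Balance at month 13: €240,009.0400… × (1 + 0.012)^3 = €248,753.4641…
After €187,200.00 payment: €248,753.4641… − €187,200.00 = €61,553.4641…
Balance at month 15: €61,553.4641… × (1 + 0.012)^2 = €63,039.6110…
Penalty: 15 × 0.75% × €360,000.00 = €40,500.00
Final settlement = outstanding balance + penalty = €63,039.6110… + €40,500.00 = €103,539.61

€103,539.61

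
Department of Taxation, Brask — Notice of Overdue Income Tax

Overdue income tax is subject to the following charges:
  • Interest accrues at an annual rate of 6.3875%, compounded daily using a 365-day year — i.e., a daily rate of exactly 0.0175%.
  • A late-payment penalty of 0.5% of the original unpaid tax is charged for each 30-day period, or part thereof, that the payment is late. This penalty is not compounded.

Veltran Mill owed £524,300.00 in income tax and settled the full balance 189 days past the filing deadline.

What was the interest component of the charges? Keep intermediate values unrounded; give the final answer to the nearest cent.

£17,629.62

Interest: £524,300.00 × ((1 + 0.000175)^189 − 1) = £524,300.00 × 0.03362507… = £17,629.6228…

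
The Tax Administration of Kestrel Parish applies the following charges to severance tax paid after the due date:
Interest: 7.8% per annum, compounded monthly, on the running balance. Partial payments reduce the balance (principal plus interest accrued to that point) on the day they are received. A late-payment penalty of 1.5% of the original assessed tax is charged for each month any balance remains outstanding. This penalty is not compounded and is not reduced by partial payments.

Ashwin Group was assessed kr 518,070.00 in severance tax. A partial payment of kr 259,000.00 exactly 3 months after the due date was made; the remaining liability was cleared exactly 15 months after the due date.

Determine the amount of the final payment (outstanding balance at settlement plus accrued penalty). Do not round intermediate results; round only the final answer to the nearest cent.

Monthly rate = 7.8% ÷ 12 = 0.65%
Balance at month 3: kr 518,070.0000 × (1 + 0.0065)^3 = kr 528,238.1726…
After kr 259,000.00 payment: kr 528,238.1726… − kr 259,000.00 = kr 269,238.1726…
Balance at month 15: kr 269,238.1726… × (1 + 0.0065)^12 = kr 291,006.0278…
Penalty: 15 × 1.5% × kr 518,070.00 = kr 116,565.75
Final settlement = outstanding balance + penalty = kr 291,006.0278… + kr 116,565.75 = kr 407,571.78

kr 407,571.78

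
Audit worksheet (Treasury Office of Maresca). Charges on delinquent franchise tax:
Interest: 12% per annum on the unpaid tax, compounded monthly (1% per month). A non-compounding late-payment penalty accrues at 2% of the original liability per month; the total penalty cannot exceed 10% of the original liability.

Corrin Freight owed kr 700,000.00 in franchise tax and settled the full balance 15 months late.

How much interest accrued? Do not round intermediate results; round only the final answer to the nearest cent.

Interest: kr 700,000.00 × ((1 + 0.01)^15 − 1) = kr 700,000.00 × 0.1609690… = kr 112,678.2688…

kr 112,678.27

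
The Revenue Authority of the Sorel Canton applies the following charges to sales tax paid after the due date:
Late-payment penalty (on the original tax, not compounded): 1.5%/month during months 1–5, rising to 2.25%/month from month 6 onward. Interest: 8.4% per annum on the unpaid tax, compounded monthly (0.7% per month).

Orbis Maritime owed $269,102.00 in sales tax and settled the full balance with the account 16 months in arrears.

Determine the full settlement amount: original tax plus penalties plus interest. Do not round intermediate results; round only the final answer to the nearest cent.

Penalty, months 1–5: 5 × 1.5% × $269,102.00 = $20,182.65
Penalty, months 6–16: 11 × 2.25% × $269,102.00 = $66,602.75…
Interest: $269,102.00 × ((1 + 0.007)^16 − 1) = $269,102.00 × 0.1180765… = $31,774.6288…
Total = $269,102.00 + $86,785.3950 + $31,774.6288… = $387,662.02

$387,662.02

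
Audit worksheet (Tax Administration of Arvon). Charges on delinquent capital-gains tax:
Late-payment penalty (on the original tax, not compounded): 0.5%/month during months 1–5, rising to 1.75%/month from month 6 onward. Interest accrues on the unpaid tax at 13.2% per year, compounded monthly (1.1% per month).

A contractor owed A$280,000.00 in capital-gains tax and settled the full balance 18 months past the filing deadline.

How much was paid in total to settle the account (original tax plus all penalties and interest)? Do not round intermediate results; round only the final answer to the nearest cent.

A$411,640.69

Penalty, months 1–5: 5 × 0.5% × A$280,000.00 = A$7,000.00
Penalty, months 6–18: 13 × 1.75% × A$280,000.00 = A$63,700.00
Interest: A$280,000.00 × ((1 + 0.011)^18 − 1) = A$280,000.00 × 0.2176453… = A$60,940.6870…
Total = A$280,000.00 + A$70,700.0000 + A$60,940.6870… = A$411,640.69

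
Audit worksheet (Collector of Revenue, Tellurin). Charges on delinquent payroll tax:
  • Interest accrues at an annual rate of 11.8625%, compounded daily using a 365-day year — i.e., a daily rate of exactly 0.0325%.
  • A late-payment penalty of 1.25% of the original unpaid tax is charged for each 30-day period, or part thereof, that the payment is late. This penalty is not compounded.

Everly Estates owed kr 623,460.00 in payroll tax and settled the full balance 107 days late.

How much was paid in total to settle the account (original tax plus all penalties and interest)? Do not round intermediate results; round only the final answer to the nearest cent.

Penalty periods: ⌈107/30⌉ = 4; penalty = 4 × 1.25% × kr 623,460.00 = kr 31,173.00
Interest: kr 623,460.00 × ((1 + 0.000325)^107 − 1) = kr 623,460.00 × 0.03538087… = kr 22,058.5578…
Total = kr 623,460.00 + kr 31,173.0000 + kr 22,058.5578… = kr 676,691.56

kr 676,691.56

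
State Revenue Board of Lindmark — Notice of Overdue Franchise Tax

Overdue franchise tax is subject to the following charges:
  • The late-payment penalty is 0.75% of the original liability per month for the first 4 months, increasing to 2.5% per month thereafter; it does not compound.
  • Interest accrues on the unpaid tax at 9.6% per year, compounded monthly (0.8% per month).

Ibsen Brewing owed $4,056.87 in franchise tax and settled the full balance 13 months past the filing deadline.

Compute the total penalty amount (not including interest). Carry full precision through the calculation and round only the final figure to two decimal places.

$1,034.50

Penalty, months 1–4: 4 × 0.75% × $4,056.87 = $121.71…
Penalty, months 5–13: 9 × 2.5% × $4,056.87 = $912.80…
Total penalty = $121.71… + $912.80… = $1,034.50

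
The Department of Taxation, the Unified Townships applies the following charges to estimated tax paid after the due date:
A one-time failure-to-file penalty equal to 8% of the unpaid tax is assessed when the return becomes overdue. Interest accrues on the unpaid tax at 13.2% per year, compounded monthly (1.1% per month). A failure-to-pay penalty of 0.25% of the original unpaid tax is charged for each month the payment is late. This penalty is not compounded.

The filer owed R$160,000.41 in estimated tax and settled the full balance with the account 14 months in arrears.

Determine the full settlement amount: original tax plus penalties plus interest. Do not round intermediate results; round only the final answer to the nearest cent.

R$204,882.20

Failure-to-file penalty: 8% × R$160,000.41 = R$12,800.03…
Failure-to-pay penalty: 14 × 0.25% × R$160,000.41 = R$5,600.01…
Interest: R$160,000.41 × ((1 + 0.011)^14 − 1) = R$160,000.41 × 0.1655105… = R$26,481.7427…
Total = R$160,000.41 + R$18,400.0472… + R$26,481.7427… = R$204,882.20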